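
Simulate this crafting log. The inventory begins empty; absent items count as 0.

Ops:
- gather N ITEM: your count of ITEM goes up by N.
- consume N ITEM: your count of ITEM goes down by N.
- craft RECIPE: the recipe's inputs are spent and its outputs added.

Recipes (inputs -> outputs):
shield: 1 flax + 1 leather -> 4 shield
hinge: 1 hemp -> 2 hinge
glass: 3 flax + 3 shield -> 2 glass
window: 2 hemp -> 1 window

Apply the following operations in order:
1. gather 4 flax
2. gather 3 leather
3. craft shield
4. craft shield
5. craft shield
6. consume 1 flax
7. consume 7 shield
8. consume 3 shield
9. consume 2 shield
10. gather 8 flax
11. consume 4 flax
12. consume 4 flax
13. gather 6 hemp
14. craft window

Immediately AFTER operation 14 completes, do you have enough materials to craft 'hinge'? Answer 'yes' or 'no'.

After 1 (gather 4 flax): flax=4
After 2 (gather 3 leather): flax=4 leather=3
After 3 (craft shield): flax=3 leather=2 shield=4
After 4 (craft shield): flax=2 leather=1 shield=8
After 5 (craft shield): flax=1 shield=12
After 6 (consume 1 flax): shield=12
After 7 (consume 7 shield): shield=5
After 8 (consume 3 shield): shield=2
After 9 (consume 2 shield): (empty)
After 10 (gather 8 flax): flax=8
After 11 (consume 4 flax): flax=4
After 12 (consume 4 flax): (empty)
After 13 (gather 6 hemp): hemp=6
After 14 (craft window): hemp=4 window=1

Answer: yes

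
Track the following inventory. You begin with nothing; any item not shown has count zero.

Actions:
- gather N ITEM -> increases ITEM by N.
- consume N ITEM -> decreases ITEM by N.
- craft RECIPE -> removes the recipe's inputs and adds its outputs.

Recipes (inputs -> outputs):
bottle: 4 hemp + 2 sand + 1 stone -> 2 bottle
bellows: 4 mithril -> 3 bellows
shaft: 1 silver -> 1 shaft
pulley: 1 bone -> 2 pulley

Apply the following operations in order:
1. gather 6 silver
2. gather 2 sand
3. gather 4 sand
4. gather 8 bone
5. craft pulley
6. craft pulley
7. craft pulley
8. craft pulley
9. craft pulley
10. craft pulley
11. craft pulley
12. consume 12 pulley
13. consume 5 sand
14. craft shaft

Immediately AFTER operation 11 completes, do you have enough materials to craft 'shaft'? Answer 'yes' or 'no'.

After 1 (gather 6 silver): silver=6
After 2 (gather 2 sand): sand=2 silver=6
After 3 (gather 4 sand): sand=6 silver=6
After 4 (gather 8 bone): bone=8 sand=6 silver=6
After 5 (craft pulley): bone=7 pulley=2 sand=6 silver=6
After 6 (craft pulley): bone=6 pulley=4 sand=6 silver=6
After 7 (craft pulley): bone=5 pulley=6 sand=6 silver=6
After 8 (craft pulley): bone=4 pulley=8 sand=6 silver=6
After 9 (craft pulley): bone=3 pulley=10 sand=6 silver=6
After 10 (craft pulley): bone=2 pulley=12 sand=6 silver=6
After 11 (craft pulley): bone=1 pulley=14 sand=6 silver=6

Answer: yes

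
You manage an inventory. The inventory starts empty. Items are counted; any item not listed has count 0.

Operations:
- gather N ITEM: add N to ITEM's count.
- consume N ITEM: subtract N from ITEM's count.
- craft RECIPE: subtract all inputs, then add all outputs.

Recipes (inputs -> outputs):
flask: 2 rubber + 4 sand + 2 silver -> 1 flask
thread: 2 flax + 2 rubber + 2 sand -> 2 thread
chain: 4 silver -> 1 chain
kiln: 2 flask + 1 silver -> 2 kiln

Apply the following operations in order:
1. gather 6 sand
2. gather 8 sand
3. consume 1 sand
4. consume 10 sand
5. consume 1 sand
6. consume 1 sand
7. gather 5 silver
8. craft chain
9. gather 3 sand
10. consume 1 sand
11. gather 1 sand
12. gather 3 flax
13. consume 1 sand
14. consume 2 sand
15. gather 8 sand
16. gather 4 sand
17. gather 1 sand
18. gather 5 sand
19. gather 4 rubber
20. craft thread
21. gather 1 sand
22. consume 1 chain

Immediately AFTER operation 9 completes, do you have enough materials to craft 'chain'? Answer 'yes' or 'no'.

After 1 (gather 6 sand): sand=6
After 2 (gather 8 sand): sand=14
After 3 (consume 1 sand): sand=13
After 4 (consume 10 sand): sand=3
After 5 (consume 1 sand): sand=2
After 6 (consume 1 sand): sand=1
After 7 (gather 5 silver): sand=1 silver=5
After 8 (craft chain): chain=1 sand=1 silver=1
After 9 (gather 3 sand): chain=1 sand=4 silver=1

Answer: no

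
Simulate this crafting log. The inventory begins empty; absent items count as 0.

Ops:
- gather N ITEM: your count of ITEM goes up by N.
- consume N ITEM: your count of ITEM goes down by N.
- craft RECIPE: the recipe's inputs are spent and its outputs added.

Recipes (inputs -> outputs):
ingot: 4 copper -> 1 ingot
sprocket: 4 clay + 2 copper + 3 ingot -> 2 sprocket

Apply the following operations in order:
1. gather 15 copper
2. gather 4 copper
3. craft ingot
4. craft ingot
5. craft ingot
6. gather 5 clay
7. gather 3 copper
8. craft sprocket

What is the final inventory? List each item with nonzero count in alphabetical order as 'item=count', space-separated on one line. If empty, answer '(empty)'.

Answer: clay=1 copper=8 sprocket=2

Derivation:
After 1 (gather 15 copper): copper=15
After 2 (gather 4 copper): copper=19
After 3 (craft ingot): copper=15 ingot=1
After 4 (craft ingot): copper=11 ingot=2
After 5 (craft ingot): copper=7 ingot=3
After 6 (gather 5 clay): clay=5 copper=7 ingot=3
After 7 (gather 3 copper): clay=5 copper=10 ingot=3
After 8 (craft sprocket): clay=1 copper=8 sprocket=2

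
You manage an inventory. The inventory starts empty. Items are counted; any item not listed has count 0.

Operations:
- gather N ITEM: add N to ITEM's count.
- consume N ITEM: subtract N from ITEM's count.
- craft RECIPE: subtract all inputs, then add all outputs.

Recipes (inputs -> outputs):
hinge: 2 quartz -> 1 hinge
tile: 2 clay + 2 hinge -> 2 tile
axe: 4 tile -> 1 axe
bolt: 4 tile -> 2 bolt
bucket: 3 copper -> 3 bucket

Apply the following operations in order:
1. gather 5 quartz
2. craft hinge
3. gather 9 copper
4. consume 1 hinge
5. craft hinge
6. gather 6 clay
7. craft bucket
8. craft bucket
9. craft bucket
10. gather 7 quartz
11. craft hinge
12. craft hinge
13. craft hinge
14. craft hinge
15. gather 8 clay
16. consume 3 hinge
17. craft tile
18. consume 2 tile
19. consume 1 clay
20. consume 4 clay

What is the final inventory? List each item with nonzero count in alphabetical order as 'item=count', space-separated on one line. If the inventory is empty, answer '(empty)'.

Answer: bucket=9 clay=7

Derivation:
After 1 (gather 5 quartz): quartz=5
After 2 (craft hinge): hinge=1 quartz=3
After 3 (gather 9 copper): copper=9 hinge=1 quartz=3
After 4 (consume 1 hinge): copper=9 quartz=3
After 5 (craft hinge): copper=9 hinge=1 quartz=1
After 6 (gather 6 clay): clay=6 copper=9 hinge=1 quartz=1
After 7 (craft bucket): bucket=3 clay=6 copper=6 hinge=1 quartz=1
After 8 (craft bucket): bucket=6 clay=6 copper=3 hinge=1 quartz=1
After 9 (craft bucket): bucket=9 clay=6 hinge=1 quartz=1
After 10 (gather 7 quartz): bucket=9 clay=6 hinge=1 quartz=8
After 11 (craft hinge): bucket=9 clay=6 hinge=2 quartz=6
After 12 (craft hinge): bucket=9 clay=6 hinge=3 quartz=4
After 13 (craft hinge): bucket=9 clay=6 hinge=4 quartz=2
After 14 (craft hinge): bucket=9 clay=6 hinge=5
After 15 (gather 8 clay): bucket=9 clay=14 hinge=5
After 16 (consume 3 hinge): bucket=9 clay=14 hinge=2
After 17 (craft tile): bucket=9 clay=12 tile=2
After 18 (consume 2 tile): bucket=9 clay=12
After 19 (consume 1 clay): bucket=9 clay=11
After 20 (consume 4 clay): bucket=9 clay=7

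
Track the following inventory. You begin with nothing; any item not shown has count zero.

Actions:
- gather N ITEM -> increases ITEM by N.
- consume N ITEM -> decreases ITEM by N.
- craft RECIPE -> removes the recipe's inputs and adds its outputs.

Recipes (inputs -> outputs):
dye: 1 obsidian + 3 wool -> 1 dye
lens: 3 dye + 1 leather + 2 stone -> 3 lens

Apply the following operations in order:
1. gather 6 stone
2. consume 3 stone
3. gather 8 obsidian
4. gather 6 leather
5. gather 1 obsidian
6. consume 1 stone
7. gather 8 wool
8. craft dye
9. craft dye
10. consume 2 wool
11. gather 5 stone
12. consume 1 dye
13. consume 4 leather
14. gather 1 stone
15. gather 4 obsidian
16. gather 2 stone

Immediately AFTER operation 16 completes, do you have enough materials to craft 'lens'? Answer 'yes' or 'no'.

Answer: no

Derivation:
After 1 (gather 6 stone): stone=6
After 2 (consume 3 stone): stone=3
After 3 (gather 8 obsidian): obsidian=8 stone=3
After 4 (gather 6 leather): leather=6 obsidian=8 stone=3
After 5 (gather 1 obsidian): leather=6 obsidian=9 stone=3
After 6 (consume 1 stone): leather=6 obsidian=9 stone=2
After 7 (gather 8 wool): leather=6 obsidian=9 stone=2 wool=8
After 8 (craft dye): dye=1 leather=6 obsidian=8 stone=2 wool=5
After 9 (craft dye): dye=2 leather=6 obsidian=7 stone=2 wool=2
After 10 (consume 2 wool): dye=2 leather=6 obsidian=7 stone=2
After 11 (gather 5 stone): dye=2 leather=6 obsidian=7 stone=7
After 12 (consume 1 dye): dye=1 leather=6 obsidian=7 stone=7
After 13 (consume 4 leather): dye=1 leather=2 obsidian=7 stone=7
After 14 (gather 1 stone): dye=1 leather=2 obsidian=7 stone=8
After 15 (gather 4 obsidian): dye=1 leather=2 obsidian=11 stone=8
After 16 (gather 2 stone): dye=1 leather=2 obsidian=11 stone=10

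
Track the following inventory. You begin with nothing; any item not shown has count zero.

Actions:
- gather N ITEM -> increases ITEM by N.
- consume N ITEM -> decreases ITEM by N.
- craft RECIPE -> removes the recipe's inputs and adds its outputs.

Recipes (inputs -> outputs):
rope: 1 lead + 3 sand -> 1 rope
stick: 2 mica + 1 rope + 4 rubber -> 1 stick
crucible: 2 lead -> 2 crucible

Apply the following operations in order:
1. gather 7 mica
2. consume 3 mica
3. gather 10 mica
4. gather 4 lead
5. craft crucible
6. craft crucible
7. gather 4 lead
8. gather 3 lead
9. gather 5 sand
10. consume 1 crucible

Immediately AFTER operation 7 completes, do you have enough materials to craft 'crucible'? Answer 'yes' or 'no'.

After 1 (gather 7 mica): mica=7
After 2 (consume 3 mica): mica=4
After 3 (gather 10 mica): mica=14
After 4 (gather 4 lead): lead=4 mica=14
After 5 (craft crucible): crucible=2 lead=2 mica=14
After 6 (craft crucible): crucible=4 mica=14
After 7 (gather 4 lead): crucible=4 lead=4 mica=14

Answer: yes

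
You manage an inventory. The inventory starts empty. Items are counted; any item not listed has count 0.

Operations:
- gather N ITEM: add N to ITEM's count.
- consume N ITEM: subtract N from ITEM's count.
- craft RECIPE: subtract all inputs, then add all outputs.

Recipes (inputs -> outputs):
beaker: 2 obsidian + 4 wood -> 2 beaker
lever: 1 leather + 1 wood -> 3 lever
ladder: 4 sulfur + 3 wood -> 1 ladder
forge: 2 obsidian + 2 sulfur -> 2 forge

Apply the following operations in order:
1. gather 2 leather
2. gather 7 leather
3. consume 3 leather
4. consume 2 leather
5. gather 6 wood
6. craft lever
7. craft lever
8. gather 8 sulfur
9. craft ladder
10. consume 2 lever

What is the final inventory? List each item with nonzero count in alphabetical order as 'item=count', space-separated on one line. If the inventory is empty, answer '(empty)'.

Answer: ladder=1 leather=2 lever=4 sulfur=4 wood=1

Derivation:
After 1 (gather 2 leather): leather=2
After 2 (gather 7 leather): leather=9
After 3 (consume 3 leather): leather=6
After 4 (consume 2 leather): leather=4
After 5 (gather 6 wood): leather=4 wood=6
After 6 (craft lever): leather=3 lever=3 wood=5
After 7 (craft lever): leather=2 lever=6 wood=4
After 8 (gather 8 sulfur): leather=2 lever=6 sulfur=8 wood=4
After 9 (craft ladder): ladder=1 leather=2 lever=6 sulfur=4 wood=1
After 10 (consume 2 lever): ladder=1 leather=2 lever=4 sulfur=4 wood=1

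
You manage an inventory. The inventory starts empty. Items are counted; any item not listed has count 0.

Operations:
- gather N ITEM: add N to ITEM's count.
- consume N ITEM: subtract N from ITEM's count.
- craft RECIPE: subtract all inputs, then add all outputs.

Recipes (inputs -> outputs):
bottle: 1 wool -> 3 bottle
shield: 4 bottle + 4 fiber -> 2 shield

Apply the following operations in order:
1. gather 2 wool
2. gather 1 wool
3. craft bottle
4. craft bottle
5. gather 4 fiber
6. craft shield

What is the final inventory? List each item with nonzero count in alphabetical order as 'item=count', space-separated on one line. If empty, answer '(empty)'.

Answer: bottle=2 shield=2 wool=1

Derivation:
After 1 (gather 2 wool): wool=2
After 2 (gather 1 wool): wool=3
After 3 (craft bottle): bottle=3 wool=2
After 4 (craft bottle): bottle=6 wool=1
After 5 (gather 4 fiber): bottle=6 fiber=4 wool=1
After 6 (craft shield): bottle=2 shield=2 wool=1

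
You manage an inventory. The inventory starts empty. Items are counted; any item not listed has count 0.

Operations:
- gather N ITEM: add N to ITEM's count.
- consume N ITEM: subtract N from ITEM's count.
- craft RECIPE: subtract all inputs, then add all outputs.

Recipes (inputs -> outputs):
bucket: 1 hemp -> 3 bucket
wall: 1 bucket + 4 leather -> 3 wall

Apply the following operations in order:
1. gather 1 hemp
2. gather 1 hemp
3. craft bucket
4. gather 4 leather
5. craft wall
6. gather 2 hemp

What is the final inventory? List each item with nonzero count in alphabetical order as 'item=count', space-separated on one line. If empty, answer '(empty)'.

After 1 (gather 1 hemp): hemp=1
After 2 (gather 1 hemp): hemp=2
After 3 (craft bucket): bucket=3 hemp=1
After 4 (gather 4 leather): bucket=3 hemp=1 leather=4
After 5 (craft wall): bucket=2 hemp=1 wall=3
After 6 (gather 2 hemp): bucket=2 hemp=3 wall=3

Answer: bucket=2 hemp=3 wall=3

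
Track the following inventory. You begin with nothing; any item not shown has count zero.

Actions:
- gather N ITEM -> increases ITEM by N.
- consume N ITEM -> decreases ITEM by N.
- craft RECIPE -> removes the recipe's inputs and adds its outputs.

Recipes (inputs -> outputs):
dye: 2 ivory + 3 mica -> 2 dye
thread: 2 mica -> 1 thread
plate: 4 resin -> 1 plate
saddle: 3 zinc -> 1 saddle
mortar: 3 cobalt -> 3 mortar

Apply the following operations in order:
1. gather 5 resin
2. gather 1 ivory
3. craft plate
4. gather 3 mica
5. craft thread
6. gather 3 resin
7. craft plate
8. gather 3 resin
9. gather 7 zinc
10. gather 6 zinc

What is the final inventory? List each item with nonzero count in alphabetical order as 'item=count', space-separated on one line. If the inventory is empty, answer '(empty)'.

After 1 (gather 5 resin): resin=5
After 2 (gather 1 ivory): ivory=1 resin=5
After 3 (craft plate): ivory=1 plate=1 resin=1
After 4 (gather 3 mica): ivory=1 mica=3 plate=1 resin=1
After 5 (craft thread): ivory=1 mica=1 plate=1 resin=1 thread=1
After 6 (gather 3 resin): ivory=1 mica=1 plate=1 resin=4 thread=1
After 7 (craft plate): ivory=1 mica=1 plate=2 thread=1
After 8 (gather 3 resin): ivory=1 mica=1 plate=2 resin=3 thread=1
After 9 (gather 7 zinc): ivory=1 mica=1 plate=2 resin=3 thread=1 zinc=7
After 10 (gather 6 zinc): ivory=1 mica=1 plate=2 resin=3 thread=1 zinc=13

Answer: ivory=1 mica=1 plate=2 resin=3 thread=1 zinc=13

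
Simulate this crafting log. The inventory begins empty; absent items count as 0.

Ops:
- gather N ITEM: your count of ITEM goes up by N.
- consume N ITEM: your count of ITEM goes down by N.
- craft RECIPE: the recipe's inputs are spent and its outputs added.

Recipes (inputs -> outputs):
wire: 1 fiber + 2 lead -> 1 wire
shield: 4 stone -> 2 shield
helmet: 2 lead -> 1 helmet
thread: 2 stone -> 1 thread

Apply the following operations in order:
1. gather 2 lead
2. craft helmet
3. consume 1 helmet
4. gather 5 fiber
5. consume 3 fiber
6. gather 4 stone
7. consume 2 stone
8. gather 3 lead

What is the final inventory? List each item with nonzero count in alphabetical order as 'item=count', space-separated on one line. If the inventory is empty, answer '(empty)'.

After 1 (gather 2 lead): lead=2
After 2 (craft helmet): helmet=1
After 3 (consume 1 helmet): (empty)
After 4 (gather 5 fiber): fiber=5
After 5 (consume 3 fiber): fiber=2
After 6 (gather 4 stone): fiber=2 stone=4
After 7 (consume 2 stone): fiber=2 stone=2
After 8 (gather 3 lead): fiber=2 lead=3 stone=2

Answer: fiber=2 lead=3 stone=2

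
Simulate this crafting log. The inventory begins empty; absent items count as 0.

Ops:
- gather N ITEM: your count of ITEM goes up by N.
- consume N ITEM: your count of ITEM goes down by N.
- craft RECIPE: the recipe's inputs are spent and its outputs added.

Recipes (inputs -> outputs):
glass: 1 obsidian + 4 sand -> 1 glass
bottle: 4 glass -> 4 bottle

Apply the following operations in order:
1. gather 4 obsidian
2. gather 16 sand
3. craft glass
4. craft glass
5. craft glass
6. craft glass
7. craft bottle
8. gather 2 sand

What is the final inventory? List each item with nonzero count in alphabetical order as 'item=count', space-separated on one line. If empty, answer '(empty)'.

Answer: bottle=4 sand=2

Derivation:
After 1 (gather 4 obsidian): obsidian=4
After 2 (gather 16 sand): obsidian=4 sand=16
After 3 (craft glass): glass=1 obsidian=3 sand=12
After 4 (craft glass): glass=2 obsidian=2 sand=8
After 5 (craft glass): glass=3 obsidian=1 sand=4
After 6 (craft glass): glass=4
After 7 (craft bottle): bottle=4
After 8 (gather 2 sand): bottle=4 sand=2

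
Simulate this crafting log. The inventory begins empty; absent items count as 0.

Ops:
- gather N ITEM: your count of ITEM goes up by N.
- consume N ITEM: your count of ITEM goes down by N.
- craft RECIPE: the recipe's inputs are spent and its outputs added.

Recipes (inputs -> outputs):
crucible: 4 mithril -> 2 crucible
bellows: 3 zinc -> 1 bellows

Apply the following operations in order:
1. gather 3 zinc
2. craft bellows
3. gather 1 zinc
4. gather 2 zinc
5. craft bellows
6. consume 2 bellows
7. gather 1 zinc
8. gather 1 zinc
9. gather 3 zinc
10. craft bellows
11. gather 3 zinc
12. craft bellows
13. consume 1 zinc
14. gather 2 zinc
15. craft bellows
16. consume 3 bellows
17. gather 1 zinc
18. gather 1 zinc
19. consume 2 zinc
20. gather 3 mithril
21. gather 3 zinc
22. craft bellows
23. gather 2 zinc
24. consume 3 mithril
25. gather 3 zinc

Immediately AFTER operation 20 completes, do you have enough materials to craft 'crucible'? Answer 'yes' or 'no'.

After 1 (gather 3 zinc): zinc=3
After 2 (craft bellows): bellows=1
After 3 (gather 1 zinc): bellows=1 zinc=1
After 4 (gather 2 zinc): bellows=1 zinc=3
After 5 (craft bellows): bellows=2
After 6 (consume 2 bellows): (empty)
After 7 (gather 1 zinc): zinc=1
After 8 (gather 1 zinc): zinc=2
After 9 (gather 3 zinc): zinc=5
After 10 (craft bellows): bellows=1 zinc=2
After 11 (gather 3 zinc): bellows=1 zinc=5
After 12 (craft bellows): bellows=2 zinc=2
After 13 (consume 1 zinc): bellows=2 zinc=1
After 14 (gather 2 zinc): bellows=2 zinc=3
After 15 (craft bellows): bellows=3
After 16 (consume 3 bellows): (empty)
After 17 (gather 1 zinc): zinc=1
After 18 (gather 1 zinc): zinc=2
After 19 (consume 2 zinc): (empty)
After 20 (gather 3 mithril): mithril=3

Answer: no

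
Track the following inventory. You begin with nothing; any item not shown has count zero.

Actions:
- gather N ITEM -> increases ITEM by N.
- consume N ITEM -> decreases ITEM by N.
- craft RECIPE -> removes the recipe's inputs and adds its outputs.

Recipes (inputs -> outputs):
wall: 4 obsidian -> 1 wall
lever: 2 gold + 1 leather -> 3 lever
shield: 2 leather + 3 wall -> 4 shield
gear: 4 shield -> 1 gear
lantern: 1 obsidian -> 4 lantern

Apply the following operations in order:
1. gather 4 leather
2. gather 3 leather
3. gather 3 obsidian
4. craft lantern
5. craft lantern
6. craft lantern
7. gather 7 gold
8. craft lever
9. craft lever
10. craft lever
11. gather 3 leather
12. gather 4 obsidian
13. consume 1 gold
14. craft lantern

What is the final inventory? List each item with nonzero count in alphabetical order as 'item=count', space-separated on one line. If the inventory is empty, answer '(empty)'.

Answer: lantern=16 leather=7 lever=9 obsidian=3

Derivation:
After 1 (gather 4 leather): leather=4
After 2 (gather 3 leather): leather=7
After 3 (gather 3 obsidian): leather=7 obsidian=3
After 4 (craft lantern): lantern=4 leather=7 obsidian=2
After 5 (craft lantern): lantern=8 leather=7 obsidian=1
After 6 (craft lantern): lantern=12 leather=7
After 7 (gather 7 gold): gold=7 lantern=12 leather=7
After 8 (craft lever): gold=5 lantern=12 leather=6 lever=3
After 9 (craft lever): gold=3 lantern=12 leather=5 lever=6
After 10 (craft lever): gold=1 lantern=12 leather=4 lever=9
After 11 (gather 3 leather): gold=1 lantern=12 leather=7 lever=9
After 12 (gather 4 obsidian): gold=1 lantern=12 leather=7 lever=9 obsidian=4
After 13 (consume 1 gold): lantern=12 leather=7 lever=9 obsidian=4
After 14 (craft lantern): lantern=16 leather=7 lever=9 obsidian=3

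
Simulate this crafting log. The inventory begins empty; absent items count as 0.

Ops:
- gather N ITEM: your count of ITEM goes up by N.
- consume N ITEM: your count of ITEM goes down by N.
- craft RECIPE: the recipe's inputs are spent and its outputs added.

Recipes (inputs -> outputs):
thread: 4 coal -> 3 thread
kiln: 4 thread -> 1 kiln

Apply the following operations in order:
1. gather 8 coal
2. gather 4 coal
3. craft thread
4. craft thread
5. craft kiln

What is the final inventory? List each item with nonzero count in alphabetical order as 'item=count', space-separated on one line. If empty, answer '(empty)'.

After 1 (gather 8 coal): coal=8
After 2 (gather 4 coal): coal=12
After 3 (craft thread): coal=8 thread=3
After 4 (craft thread): coal=4 thread=6
After 5 (craft kiln): coal=4 kiln=1 thread=2

Answer: coal=4 kiln=1 thread=2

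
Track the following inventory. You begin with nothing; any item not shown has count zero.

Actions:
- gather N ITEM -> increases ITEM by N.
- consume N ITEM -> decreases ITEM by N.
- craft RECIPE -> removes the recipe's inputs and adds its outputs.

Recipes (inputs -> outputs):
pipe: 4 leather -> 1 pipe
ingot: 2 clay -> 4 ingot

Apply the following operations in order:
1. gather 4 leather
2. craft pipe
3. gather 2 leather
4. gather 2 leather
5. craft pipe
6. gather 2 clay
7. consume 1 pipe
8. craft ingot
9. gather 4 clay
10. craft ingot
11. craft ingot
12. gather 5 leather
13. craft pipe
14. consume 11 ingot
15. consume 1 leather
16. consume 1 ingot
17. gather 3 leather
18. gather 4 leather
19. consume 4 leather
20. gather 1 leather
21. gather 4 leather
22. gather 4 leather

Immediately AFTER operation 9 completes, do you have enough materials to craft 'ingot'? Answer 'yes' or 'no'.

Answer: yes

Derivation:
After 1 (gather 4 leather): leather=4
After 2 (craft pipe): pipe=1
After 3 (gather 2 leather): leather=2 pipe=1
After 4 (gather 2 leather): leather=4 pipe=1
After 5 (craft pipe): pipe=2
After 6 (gather 2 clay): clay=2 pipe=2
After 7 (consume 1 pipe): clay=2 pipe=1
After 8 (craft ingot): ingot=4 pipe=1
After 9 (gather 4 clay): clay=4 ingot=4 pipe=1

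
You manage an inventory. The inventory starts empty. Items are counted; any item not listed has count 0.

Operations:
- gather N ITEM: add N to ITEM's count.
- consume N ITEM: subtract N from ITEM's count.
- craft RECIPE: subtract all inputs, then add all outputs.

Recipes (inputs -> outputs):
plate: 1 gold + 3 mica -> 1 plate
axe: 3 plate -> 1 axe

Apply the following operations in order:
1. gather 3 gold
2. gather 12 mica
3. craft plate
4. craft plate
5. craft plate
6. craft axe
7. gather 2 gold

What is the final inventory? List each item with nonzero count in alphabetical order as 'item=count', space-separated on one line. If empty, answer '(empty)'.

After 1 (gather 3 gold): gold=3
After 2 (gather 12 mica): gold=3 mica=12
After 3 (craft plate): gold=2 mica=9 plate=1
After 4 (craft plate): gold=1 mica=6 plate=2
After 5 (craft plate): mica=3 plate=3
After 6 (craft axe): axe=1 mica=3
After 7 (gather 2 gold): axe=1 gold=2 mica=3

Answer: axe=1 gold=2 mica=3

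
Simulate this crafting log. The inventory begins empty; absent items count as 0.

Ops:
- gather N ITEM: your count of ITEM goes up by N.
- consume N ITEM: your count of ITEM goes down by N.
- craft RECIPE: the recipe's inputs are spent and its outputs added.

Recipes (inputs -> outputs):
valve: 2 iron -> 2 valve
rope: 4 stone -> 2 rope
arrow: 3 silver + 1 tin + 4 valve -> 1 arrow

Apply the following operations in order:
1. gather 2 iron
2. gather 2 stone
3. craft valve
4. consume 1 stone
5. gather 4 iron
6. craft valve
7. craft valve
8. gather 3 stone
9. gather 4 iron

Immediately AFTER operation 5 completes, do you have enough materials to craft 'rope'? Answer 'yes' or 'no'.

After 1 (gather 2 iron): iron=2
After 2 (gather 2 stone): iron=2 stone=2
After 3 (craft valve): stone=2 valve=2
After 4 (consume 1 stone): stone=1 valve=2
After 5 (gather 4 iron): iron=4 stone=1 valve=2

Answer: no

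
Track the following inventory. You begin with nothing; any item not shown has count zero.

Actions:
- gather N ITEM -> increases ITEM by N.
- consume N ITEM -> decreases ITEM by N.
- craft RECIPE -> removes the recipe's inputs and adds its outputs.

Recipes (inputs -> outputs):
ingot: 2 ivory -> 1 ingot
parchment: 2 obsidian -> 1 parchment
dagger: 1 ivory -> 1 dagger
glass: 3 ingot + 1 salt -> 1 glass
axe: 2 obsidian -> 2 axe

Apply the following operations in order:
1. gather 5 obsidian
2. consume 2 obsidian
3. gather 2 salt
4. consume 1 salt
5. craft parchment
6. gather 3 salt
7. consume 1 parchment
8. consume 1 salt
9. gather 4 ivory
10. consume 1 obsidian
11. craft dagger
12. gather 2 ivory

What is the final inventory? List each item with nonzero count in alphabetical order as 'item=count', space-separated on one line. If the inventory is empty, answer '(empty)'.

After 1 (gather 5 obsidian): obsidian=5
After 2 (consume 2 obsidian): obsidian=3
After 3 (gather 2 salt): obsidian=3 salt=2
After 4 (consume 1 salt): obsidian=3 salt=1
After 5 (craft parchment): obsidian=1 parchment=1 salt=1
After 6 (gather 3 salt): obsidian=1 parchment=1 salt=4
After 7 (consume 1 parchment): obsidian=1 salt=4
After 8 (consume 1 salt): obsidian=1 salt=3
After 9 (gather 4 ivory): ivory=4 obsidian=1 salt=3
After 10 (consume 1 obsidian): ivory=4 salt=3
After 11 (craft dagger): dagger=1 ivory=3 salt=3
After 12 (gather 2 ivory): dagger=1 ivory=5 salt=3

Answer: dagger=1 ivory=5 salt=3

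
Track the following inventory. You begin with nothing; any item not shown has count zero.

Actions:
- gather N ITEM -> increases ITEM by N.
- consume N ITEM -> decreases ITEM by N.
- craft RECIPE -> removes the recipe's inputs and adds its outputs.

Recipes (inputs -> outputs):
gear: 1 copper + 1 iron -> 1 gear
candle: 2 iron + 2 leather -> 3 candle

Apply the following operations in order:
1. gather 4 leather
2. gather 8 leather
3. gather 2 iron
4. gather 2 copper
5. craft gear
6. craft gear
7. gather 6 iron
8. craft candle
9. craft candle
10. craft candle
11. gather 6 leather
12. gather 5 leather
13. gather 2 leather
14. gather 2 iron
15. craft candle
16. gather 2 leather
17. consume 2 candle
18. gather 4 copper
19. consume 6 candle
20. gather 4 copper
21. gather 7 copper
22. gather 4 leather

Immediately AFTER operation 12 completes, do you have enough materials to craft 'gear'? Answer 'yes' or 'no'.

Answer: no

Derivation:
After 1 (gather 4 leather): leather=4
After 2 (gather 8 leather): leather=12
After 3 (gather 2 iron): iron=2 leather=12
After 4 (gather 2 copper): copper=2 iron=2 leather=12
After 5 (craft gear): copper=1 gear=1 iron=1 leather=12
After 6 (craft gear): gear=2 leather=12
After 7 (gather 6 iron): gear=2 iron=6 leather=12
After 8 (craft candle): candle=3 gear=2 iron=4 leather=10
After 9 (craft candle): candle=6 gear=2 iron=2 leather=8
After 10 (craft candle): candle=9 gear=2 leather=6
After 11 (gather 6 leather): candle=9 gear=2 leather=12
After 12 (gather 5 leather): candle=9 gear=2 leather=17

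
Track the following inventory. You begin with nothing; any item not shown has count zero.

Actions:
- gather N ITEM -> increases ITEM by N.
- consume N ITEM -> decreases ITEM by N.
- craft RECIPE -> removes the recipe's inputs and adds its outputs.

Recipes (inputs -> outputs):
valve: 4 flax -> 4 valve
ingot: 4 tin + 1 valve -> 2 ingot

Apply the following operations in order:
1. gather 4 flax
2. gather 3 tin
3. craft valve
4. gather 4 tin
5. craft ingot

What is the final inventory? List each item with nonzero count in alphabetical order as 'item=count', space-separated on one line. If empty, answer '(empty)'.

After 1 (gather 4 flax): flax=4
After 2 (gather 3 tin): flax=4 tin=3
After 3 (craft valve): tin=3 valve=4
After 4 (gather 4 tin): tin=7 valve=4
After 5 (craft ingot): ingot=2 tin=3 valve=3

Answer: ingot=2 tin=3 valve=3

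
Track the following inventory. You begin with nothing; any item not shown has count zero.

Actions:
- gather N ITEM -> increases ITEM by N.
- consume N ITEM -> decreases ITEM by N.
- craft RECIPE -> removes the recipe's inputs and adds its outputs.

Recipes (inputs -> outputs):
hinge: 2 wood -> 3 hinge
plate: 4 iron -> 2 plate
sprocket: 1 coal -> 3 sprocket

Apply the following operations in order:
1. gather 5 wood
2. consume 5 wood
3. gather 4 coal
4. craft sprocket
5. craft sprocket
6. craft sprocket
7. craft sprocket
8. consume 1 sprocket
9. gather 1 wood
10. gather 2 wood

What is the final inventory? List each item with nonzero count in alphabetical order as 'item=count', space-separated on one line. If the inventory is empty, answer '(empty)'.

After 1 (gather 5 wood): wood=5
After 2 (consume 5 wood): (empty)
After 3 (gather 4 coal): coal=4
After 4 (craft sprocket): coal=3 sprocket=3
After 5 (craft sprocket): coal=2 sprocket=6
After 6 (craft sprocket): coal=1 sprocket=9
After 7 (craft sprocket): sprocket=12
After 8 (consume 1 sprocket): sprocket=11
After 9 (gather 1 wood): sprocket=11 wood=1
After 10 (gather 2 wood): sprocket=11 wood=3

Answer: sprocket=11 wood=3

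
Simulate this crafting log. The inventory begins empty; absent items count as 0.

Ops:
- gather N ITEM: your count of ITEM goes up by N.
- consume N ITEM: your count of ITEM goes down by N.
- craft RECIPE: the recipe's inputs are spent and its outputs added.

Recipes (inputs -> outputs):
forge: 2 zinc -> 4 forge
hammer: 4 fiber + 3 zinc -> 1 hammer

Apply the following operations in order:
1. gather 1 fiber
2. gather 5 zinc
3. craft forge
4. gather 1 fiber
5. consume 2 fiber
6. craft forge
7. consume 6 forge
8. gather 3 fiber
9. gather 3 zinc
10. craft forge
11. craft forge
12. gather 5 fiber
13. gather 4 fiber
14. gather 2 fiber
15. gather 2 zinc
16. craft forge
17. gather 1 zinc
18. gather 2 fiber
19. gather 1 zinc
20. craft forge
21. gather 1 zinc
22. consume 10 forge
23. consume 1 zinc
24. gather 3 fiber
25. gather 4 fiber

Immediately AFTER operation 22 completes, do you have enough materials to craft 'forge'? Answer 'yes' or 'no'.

After 1 (gather 1 fiber): fiber=1
After 2 (gather 5 zinc): fiber=1 zinc=5
After 3 (craft forge): fiber=1 forge=4 zinc=3
After 4 (gather 1 fiber): fiber=2 forge=4 zinc=3
After 5 (consume 2 fiber): forge=4 zinc=3
After 6 (craft forge): forge=8 zinc=1
After 7 (consume 6 forge): forge=2 zinc=1
After 8 (gather 3 fiber): fiber=3 forge=2 zinc=1
After 9 (gather 3 zinc): fiber=3 forge=2 zinc=4
After 10 (craft forge): fiber=3 forge=6 zinc=2
After 11 (craft forge): fiber=3 forge=10
After 12 (gather 5 fiber): fiber=8 forge=10
After 13 (gather 4 fiber): fiber=12 forge=10
After 14 (gather 2 fiber): fiber=14 forge=10
After 15 (gather 2 zinc): fiber=14 forge=10 zinc=2
After 16 (craft forge): fiber=14 forge=14
After 17 (gather 1 zinc): fiber=14 forge=14 zinc=1
After 18 (gather 2 fiber): fiber=16 forge=14 zinc=1
After 19 (gather 1 zinc): fiber=16 forge=14 zinc=2
After 20 (craft forge): fiber=16 forge=18
After 21 (gather 1 zinc): fiber=16 forge=18 zinc=1
After 22 (consume 10 forge): fiber=16 forge=8 zinc=1

Answer: no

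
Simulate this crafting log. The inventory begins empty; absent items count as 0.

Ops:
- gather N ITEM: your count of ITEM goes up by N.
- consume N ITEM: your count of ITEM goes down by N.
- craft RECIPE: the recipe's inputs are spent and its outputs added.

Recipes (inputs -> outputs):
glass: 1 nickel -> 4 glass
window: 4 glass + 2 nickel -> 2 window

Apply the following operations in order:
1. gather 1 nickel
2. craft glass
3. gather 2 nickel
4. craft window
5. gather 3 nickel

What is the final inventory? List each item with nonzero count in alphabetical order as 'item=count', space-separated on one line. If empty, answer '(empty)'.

Answer: nickel=3 window=2

Derivation:
After 1 (gather 1 nickel): nickel=1
After 2 (craft glass): glass=4
After 3 (gather 2 nickel): glass=4 nickel=2
After 4 (craft window): window=2
After 5 (gather 3 nickel): nickel=3 window=2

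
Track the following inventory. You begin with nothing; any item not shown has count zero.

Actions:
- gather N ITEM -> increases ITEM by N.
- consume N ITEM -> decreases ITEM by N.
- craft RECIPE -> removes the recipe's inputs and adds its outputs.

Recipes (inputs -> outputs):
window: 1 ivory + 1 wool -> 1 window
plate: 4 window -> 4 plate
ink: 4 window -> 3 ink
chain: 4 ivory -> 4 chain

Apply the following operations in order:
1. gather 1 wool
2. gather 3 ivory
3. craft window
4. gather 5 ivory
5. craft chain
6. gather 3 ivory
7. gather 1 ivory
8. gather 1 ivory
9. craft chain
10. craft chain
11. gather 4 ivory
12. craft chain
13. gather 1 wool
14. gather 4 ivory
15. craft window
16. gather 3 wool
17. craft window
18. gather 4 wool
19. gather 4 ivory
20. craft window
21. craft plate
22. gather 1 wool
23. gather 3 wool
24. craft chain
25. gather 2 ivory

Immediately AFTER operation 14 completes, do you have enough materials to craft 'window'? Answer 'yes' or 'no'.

Answer: yes

Derivation:
After 1 (gather 1 wool): wool=1
After 2 (gather 3 ivory): ivory=3 wool=1
After 3 (craft window): ivory=2 window=1
After 4 (gather 5 ivory): ivory=7 window=1
After 5 (craft chain): chain=4 ivory=3 window=1
After 6 (gather 3 ivory): chain=4 ivory=6 window=1
After 7 (gather 1 ivory): chain=4 ivory=7 window=1
After 8 (gather 1 ivory): chain=4 ivory=8 window=1
After 9 (craft chain): chain=8 ivory=4 window=1
After 10 (craft chain): chain=12 window=1
After 11 (gather 4 ivory): chain=12 ivory=4 window=1
After 12 (craft chain): chain=16 window=1
After 13 (gather 1 wool): chain=16 window=1 wool=1
After 14 (gather 4 ivory): chain=16 ivory=4 window=1 wool=1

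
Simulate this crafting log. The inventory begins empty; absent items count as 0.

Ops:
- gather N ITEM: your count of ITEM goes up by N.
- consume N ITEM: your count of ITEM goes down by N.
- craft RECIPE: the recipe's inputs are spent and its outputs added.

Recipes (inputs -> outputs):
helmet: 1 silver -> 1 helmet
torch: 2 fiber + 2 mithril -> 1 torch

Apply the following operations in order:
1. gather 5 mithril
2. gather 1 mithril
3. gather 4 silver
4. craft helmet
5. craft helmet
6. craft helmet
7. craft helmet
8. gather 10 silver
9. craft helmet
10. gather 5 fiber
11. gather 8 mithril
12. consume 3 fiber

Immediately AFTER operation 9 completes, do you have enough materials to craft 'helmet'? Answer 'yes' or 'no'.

After 1 (gather 5 mithril): mithril=5
After 2 (gather 1 mithril): mithril=6
After 3 (gather 4 silver): mithril=6 silver=4
After 4 (craft helmet): helmet=1 mithril=6 silver=3
After 5 (craft helmet): helmet=2 mithril=6 silver=2
After 6 (craft helmet): helmet=3 mithril=6 silver=1
After 7 (craft helmet): helmet=4 mithril=6
After 8 (gather 10 silver): helmet=4 mithril=6 silver=10
After 9 (craft helmet): helmet=5 mithril=6 silver=9

Answer: yes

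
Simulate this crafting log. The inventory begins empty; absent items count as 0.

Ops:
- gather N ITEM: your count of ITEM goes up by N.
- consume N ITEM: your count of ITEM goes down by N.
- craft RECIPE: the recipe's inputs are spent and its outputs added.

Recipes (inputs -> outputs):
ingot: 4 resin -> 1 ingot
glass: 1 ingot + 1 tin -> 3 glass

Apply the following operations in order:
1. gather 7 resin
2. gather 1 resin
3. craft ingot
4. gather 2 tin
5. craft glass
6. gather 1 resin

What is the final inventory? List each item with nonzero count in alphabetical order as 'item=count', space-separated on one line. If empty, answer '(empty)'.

After 1 (gather 7 resin): resin=7
After 2 (gather 1 resin): resin=8
After 3 (craft ingot): ingot=1 resin=4
After 4 (gather 2 tin): ingot=1 resin=4 tin=2
After 5 (craft glass): glass=3 resin=4 tin=1
After 6 (gather 1 resin): glass=3 resin=5 tin=1

Answer: glass=3 resin=5 tin=1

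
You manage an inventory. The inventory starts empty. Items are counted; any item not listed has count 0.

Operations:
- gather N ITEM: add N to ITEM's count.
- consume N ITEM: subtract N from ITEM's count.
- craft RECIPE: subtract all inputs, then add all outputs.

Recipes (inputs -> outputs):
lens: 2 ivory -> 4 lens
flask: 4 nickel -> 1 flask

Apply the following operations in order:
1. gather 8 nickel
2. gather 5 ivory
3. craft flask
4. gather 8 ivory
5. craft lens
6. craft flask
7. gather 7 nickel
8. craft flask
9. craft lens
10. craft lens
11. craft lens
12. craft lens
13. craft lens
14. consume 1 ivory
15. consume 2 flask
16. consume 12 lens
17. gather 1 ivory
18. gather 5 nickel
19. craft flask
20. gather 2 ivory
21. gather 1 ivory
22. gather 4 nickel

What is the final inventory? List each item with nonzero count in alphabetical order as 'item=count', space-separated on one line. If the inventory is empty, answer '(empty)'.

Answer: flask=2 ivory=4 lens=12 nickel=8

Derivation:
After 1 (gather 8 nickel): nickel=8
After 2 (gather 5 ivory): ivory=5 nickel=8
After 3 (craft flask): flask=1 ivory=5 nickel=4
After 4 (gather 8 ivory): flask=1 ivory=13 nickel=4
After 5 (craft lens): flask=1 ivory=11 lens=4 nickel=4
After 6 (craft flask): flask=2 ivory=11 lens=4
After 7 (gather 7 nickel): flask=2 ivory=11 lens=4 nickel=7
After 8 (craft flask): flask=3 ivory=11 lens=4 nickel=3
After 9 (craft lens): flask=3 ivory=9 lens=8 nickel=3
After 10 (craft lens): flask=3 ivory=7 lens=12 nickel=3
After 11 (craft lens): flask=3 ivory=5 lens=16 nickel=3
After 12 (craft lens): flask=3 ivory=3 lens=20 nickel=3
After 13 (craft lens): flask=3 ivory=1 lens=24 nickel=3
After 14 (consume 1 ivory): flask=3 lens=24 nickel=3
After 15 (consume 2 flask): flask=1 lens=24 nickel=3
After 16 (consume 12 lens): flask=1 lens=12 nickel=3
After 17 (gather 1 ivory): flask=1 ivory=1 lens=12 nickel=3
After 18 (gather 5 nickel): flask=1 ivory=1 lens=12 nickel=8
After 19 (craft flask): flask=2 ivory=1 lens=12 nickel=4
After 20 (gather 2 ivory): flask=2 ivory=3 lens=12 nickel=4
After 21 (gather 1 ivory): flask=2 ivory=4 lens=12 nickel=4
After 22 (gather 4 nickel): flask=2 ivory=4 lens=12 nickel=8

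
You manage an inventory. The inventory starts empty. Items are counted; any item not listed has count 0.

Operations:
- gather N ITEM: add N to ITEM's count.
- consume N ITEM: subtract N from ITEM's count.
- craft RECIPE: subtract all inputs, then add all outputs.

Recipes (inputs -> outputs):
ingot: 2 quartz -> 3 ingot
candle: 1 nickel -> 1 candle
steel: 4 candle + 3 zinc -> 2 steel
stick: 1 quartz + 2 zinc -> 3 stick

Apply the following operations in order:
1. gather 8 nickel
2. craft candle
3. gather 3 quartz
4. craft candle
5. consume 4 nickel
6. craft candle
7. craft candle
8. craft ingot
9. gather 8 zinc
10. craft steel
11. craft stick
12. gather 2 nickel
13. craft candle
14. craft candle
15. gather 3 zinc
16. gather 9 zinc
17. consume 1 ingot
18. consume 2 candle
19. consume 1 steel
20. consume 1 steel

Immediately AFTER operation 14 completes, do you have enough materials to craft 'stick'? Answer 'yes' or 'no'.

After 1 (gather 8 nickel): nickel=8
After 2 (craft candle): candle=1 nickel=7
After 3 (gather 3 quartz): candle=1 nickel=7 quartz=3
After 4 (craft candle): candle=2 nickel=6 quartz=3
After 5 (consume 4 nickel): candle=2 nickel=2 quartz=3
After 6 (craft candle): candle=3 nickel=1 quartz=3
After 7 (craft candle): candle=4 quartz=3
After 8 (craft ingot): candle=4 ingot=3 quartz=1
After 9 (gather 8 zinc): candle=4 ingot=3 quartz=1 zinc=8
After 10 (craft steel): ingot=3 quartz=1 steel=2 zinc=5
After 11 (craft stick): ingot=3 steel=2 stick=3 zinc=3
After 12 (gather 2 nickel): ingot=3 nickel=2 steel=2 stick=3 zinc=3
After 13 (craft candle): candle=1 ingot=3 nickel=1 steel=2 stick=3 zinc=3
After 14 (craft candle): candle=2 ingot=3 steel=2 stick=3 zinc=3

Answer: no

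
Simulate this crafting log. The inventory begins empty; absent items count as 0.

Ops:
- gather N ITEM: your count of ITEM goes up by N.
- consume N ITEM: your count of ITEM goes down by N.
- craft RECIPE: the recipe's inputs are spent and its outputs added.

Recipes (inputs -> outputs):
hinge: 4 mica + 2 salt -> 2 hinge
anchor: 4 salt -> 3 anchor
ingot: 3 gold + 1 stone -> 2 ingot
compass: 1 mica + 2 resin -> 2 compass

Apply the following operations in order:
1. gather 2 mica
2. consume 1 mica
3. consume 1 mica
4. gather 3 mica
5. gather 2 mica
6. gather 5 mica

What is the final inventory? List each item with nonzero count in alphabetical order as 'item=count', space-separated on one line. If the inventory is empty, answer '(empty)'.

After 1 (gather 2 mica): mica=2
After 2 (consume 1 mica): mica=1
After 3 (consume 1 mica): (empty)
After 4 (gather 3 mica): mica=3
After 5 (gather 2 mica): mica=5
After 6 (gather 5 mica): mica=10

Answer: mica=10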